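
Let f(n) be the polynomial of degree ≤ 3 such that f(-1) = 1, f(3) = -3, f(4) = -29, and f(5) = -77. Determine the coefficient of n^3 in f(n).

-1

Write f(n) = an^3 + bn^2 + cn + d. Substituting each data point gives a linear system:
  -a + b - c + d = 1
  27a + 9b + 3c + d = -3
  64a + 16b + 4c + d = -29
  125a + 25b + 5c + d = -77
Solving the system yields a = -1, b = 1, c = 4, d = 3.
So f(n) = -n³ + n² + 4n + 3.
The leading coefficient is -1.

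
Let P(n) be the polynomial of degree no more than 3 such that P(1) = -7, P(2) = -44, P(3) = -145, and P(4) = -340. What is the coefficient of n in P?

4

Write P(n) = an^3 + bn^2 + cn + d. Substituting each data point gives a linear system:
  a + b + c + d = -7
  8a + 4b + 2c + d = -44
  27a + 9b + 3c + d = -145
  64a + 16b + 4c + d = -340
Solving the system yields a = -5, b = -2, c = 4, d = -4.
So P(n) = -5n³ - 2n² + 4n - 4.
The coefficient of n is 4.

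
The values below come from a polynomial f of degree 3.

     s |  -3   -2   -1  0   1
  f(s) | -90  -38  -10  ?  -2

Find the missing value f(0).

The 4 known points determine the degree-3 polynomial uniquely.
Write f(s) = as^3 + bs^2 + cs + d. Substituting each data point gives a linear system:
  -27a + 9b - 3c + d = -90
  -8a + 4b - 2c + d = -38
  -a + b - c + d = -10
  a + b + c + d = -2
Solving the system yields a = 1, b = -6, c = 3, d = 0.
So f(s) = s³ - 6s² + 3s.
Then f(0) = 0.

0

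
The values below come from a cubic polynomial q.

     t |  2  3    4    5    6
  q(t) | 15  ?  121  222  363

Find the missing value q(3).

On equispaced nodes a degree-3 polynomial has vanishing fourth forward difference, so
  q(2) - 4·q(3) + 6·q(4) - 4·q(5) + q(6) = 0.
Substituting the known values and solving for q(3):
  -4·q(3) = -216
  q(3) = 54.

54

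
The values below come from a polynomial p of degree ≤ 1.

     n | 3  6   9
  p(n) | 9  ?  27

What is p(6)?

18

On equispaced nodes a degree-1 polynomial has vanishing second forward difference, so
  p(3) - 2·p(6) + p(9) = 0.
Substituting the known values and solving for p(6):
  -2·p(6) = -36
  p(6) = 18.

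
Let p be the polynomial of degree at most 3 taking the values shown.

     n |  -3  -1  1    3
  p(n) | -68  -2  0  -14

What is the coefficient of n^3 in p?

Write p(n) = an^3 + bn^2 + cn + d. Substituting each data point gives a linear system:
  -27a + 9b - 3c + d = -68
  -a + b - c + d = -2
  a + b + c + d = 0
  27a + 9b + 3c + d = -14
Solving the system yields a = 1, b = -5, c = 0, d = 4.
So p(n) = n³ - 5n² + 4.
The leading coefficient is 1.

1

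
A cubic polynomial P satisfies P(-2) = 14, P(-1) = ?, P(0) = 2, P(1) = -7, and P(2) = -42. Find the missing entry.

3

The 4 known points determine the degree-3 polynomial uniquely.
Write P(x) = ax^3 + bx^2 + cx + d. Substituting each data point gives a linear system:
  -8a + 4b - 2c + d = 14
  d = 2
  a + b + c + d = -7
  8a + 4b + 2c + d = -42
Solving the system yields a = -3, b = -4, c = -2, d = 2.
So P(x) = -3x^3 - 4x^2 - 2x + 2.
Then P(-1) = 3.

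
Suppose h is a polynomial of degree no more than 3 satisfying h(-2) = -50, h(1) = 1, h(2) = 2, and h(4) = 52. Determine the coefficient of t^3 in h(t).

2

Write h(t) = at^3 + bt^2 + ct + d. Substituting each data point gives a linear system:
  -8a + 4b - 2c + d = -50
  a + b + c + d = 1
  8a + 4b + 2c + d = 2
  64a + 16b + 4c + d = 52
Solving the system yields a = 2, b = -6, c = 5, d = 0.
So h(t) = 2t^3 - 6t^2 + 5t.
The leading coefficient is 2.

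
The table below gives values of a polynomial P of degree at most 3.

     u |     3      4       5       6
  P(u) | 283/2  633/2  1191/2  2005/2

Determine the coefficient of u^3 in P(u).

Write P(u) = au^3 + bu^2 + cu + d. Substituting each data point gives a linear system:
  27a + 9b + 3c + d = 283/2
  64a + 16b + 4c + d = 633/2
  125a + 25b + 5c + d = 1191/2
  216a + 36b + 6c + d = 2005/2
Solving the system yields a = 4, b = 4, c = -1, d = 1/2.
So P(u) = 4u³ + 4u² - u + 1/2.
The leading coefficient is 4.

4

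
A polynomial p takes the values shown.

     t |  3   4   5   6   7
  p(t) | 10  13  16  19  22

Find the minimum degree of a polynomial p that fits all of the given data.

Forward differences of the values at t = 3, 4, 5, 6, 7:
  p  : 10  13  16  19  22
  Δ  : 3  3  3  3
  Δ^2: 0  0  0
  Δ^3: 0  0
  Δ^4: 0
The first differences are constant (3) and nonzero, while all higher differences vanish, so the minimal degree is 1.

1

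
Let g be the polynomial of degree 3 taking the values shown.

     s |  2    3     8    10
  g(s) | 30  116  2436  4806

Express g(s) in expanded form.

g(s) = 5s^3 - 2s^2 + s - 4

Write g(s) = as^3 + bs^2 + cs + d. Substituting each data point gives a linear system:
  8a + 4b + 2c + d = 30
  27a + 9b + 3c + d = 116
  512a + 64b + 8c + d = 2436
  1000a + 100b + 10c + d = 4806
Solving the system yields a = 5, b = -2, c = 1, d = -4.
So g(s) = 5s^3 - 2s^2 + s - 4.
Check: g(3) = 116. ✓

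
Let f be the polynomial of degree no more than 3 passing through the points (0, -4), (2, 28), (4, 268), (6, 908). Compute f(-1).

Using the Lagrange interpolation formula with nodes 0, 2, 4, 6:
  L_0(x) = (x - 2)(x - 4)(x - 6) / -48
  L_1(x) = x(x - 4)(x - 6) / 16
  L_2(x) = x(x - 2)(x - 6) / -16
  L_3(x) = x(x - 2)(x - 4) / 48
Then f(x) = -4·L_0(x) + 28·L_1(x) + 268·L_2(x) + 908·L_3(x).
Expanding and collecting terms gives f(x) = 4x^3 + 2x^2 - 4x - 4.
Evaluating at x = -1: f(-1) = -2.

-2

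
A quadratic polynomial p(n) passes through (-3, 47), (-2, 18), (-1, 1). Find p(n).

Using the Lagrange interpolation formula with nodes -3, -2, -1:
  L_0(n) = (n + 2)(n + 1) / 2
  L_1(n) = (n + 3)(n + 1) / -1
  L_2(n) = (n + 3)(n + 2) / 2
Then p(n) = 47·L_0(n) + 18·L_1(n) + 1·L_2(n).
Expanding and collecting terms gives p(n) = 6n^2 + n - 4.
Check: p(-1) = 1. ✓

p(n) = 6n^2 + n - 4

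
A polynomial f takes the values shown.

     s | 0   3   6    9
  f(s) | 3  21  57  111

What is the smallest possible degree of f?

Forward differences of the values at s = 0, 3, 6, 9:
  f  : 3  21  57  111
  Δ  : 18  36  54
  Δ^2: 18  18
  Δ^3: 0
The second differences are constant (18) and nonzero, while all higher differences vanish, so the minimal degree is 2.

2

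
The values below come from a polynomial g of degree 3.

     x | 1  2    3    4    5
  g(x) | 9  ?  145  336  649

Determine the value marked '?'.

46

The 4 known points determine the degree-3 polynomial uniquely.
Write g(x) = ax^3 + bx^2 + cx + d. Substituting each data point gives a linear system:
  a + b + c + d = 9
  27a + 9b + 3c + d = 145
  64a + 16b + 4c + d = 336
  125a + 25b + 5c + d = 649
Solving the system yields a = 5, b = 1, c = -1, d = 4.
So g(x) = 5x^3 + x^2 - x + 4.
Then g(2) = 46.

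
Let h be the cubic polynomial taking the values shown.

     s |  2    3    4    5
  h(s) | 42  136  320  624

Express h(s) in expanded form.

Write h(s) = as^3 + bs^2 + cs + d. Substituting each data point gives a linear system:
  8a + 4b + 2c + d = 42
  27a + 9b + 3c + d = 136
  64a + 16b + 4c + d = 320
  125a + 25b + 5c + d = 624
Solving the system yields a = 5, b = 0, c = -1, d = 4.
So h(s) = 5s^3 - s + 4.
Check: h(2) = 42. ✓

h(s) = 5s^3 - s + 4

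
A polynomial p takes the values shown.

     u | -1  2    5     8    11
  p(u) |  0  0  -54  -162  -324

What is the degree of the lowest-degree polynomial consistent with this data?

2

Forward differences of the values at u = -1, 2, 5, 8, 11:
  p  : 0  0  -54  -162  -324
  Δ  : 0  -54  -108  -162
  Δ^2: -54  -54  -54
  Δ^3: 0  0
  Δ^4: 0
The second differences are constant (-54) and nonzero, while all higher differences vanish, so the minimal degree is 2.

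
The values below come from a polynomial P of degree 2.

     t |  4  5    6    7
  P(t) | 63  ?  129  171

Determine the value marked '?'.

93

On equispaced nodes a degree-2 polynomial has vanishing third forward difference, so
  - P(4) + 3·P(5) - 3·P(6) + P(7) = 0.
Substituting the known values and solving for P(5):
  3·P(5) = 279
  P(5) = 93.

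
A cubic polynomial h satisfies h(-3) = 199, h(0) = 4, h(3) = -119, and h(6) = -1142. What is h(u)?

Write h(u) = au^3 + bu^2 + cu + d. Substituting each data point gives a linear system:
  -27a + 9b - 3c + d = 199
  d = 4
  27a + 9b + 3c + d = -119
  216a + 36b + 6c + d = -1142
Solving the system yields a = -6, b = 4, c = 1, d = 4.
So h(u) = -6u^3 + 4u^2 + u + 4.
Check: h(-3) = 199. ✓

h(u) = -6u^3 + 4u^2 + u + 4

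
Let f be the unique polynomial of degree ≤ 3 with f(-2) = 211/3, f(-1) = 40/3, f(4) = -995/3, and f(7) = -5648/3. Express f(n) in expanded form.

f(n) = -6n^3 + 4n^2 - 3n + 1/3

Using the Lagrange interpolation formula with nodes -2, -1, 4, 7:
  L_0(n) = (n + 1)(n - 4)(n - 7) / -54
  L_1(n) = (n + 2)(n - 4)(n - 7) / 40
  L_2(n) = (n + 2)(n + 1)(n - 7) / -90
  L_3(n) = (n + 2)(n + 1)(n - 4) / 216
Then f(n) = 211/3·L_0(n) + 40/3·L_1(n) - 995/3·L_2(n) - 5648/3·L_3(n).
Expanding and collecting terms gives f(n) = -6n³ + 4n² - 3n + 1/3.
Check: f(7) = -5648/3. ✓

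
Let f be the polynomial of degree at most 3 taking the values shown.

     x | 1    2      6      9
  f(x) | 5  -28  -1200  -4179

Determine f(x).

Write f(x) = ax^3 + bx^2 + cx + d. Substituting each data point gives a linear system:
  a + b + c + d = 5
  8a + 4b + 2c + d = -28
  216a + 36b + 6c + d = -1200
  729a + 81b + 9c + d = -4179
Solving the system yields a = -6, b = 2, c = 3, d = 6.
So f(x) = -6x^3 + 2x^2 + 3x + 6.
Check: f(1) = 5. ✓

f(x) = -6x^3 + 2x^2 + 3x + 6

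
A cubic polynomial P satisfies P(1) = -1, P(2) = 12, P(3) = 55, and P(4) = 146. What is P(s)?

Using the Lagrange interpolation formula with nodes 1, 2, 3, 4:
  L_0(s) = (s - 2)(s - 3)(s - 4) / -6
  L_1(s) = (s - 1)(s - 3)(s - 4) / 2
  L_2(s) = (s - 1)(s - 2)(s - 4) / -2
  L_3(s) = (s - 1)(s - 2)(s - 3) / 6
Then P(s) = -1·L_0(s) + 12·L_1(s) + 55·L_2(s) + 146·L_3(s).
Expanding and collecting terms gives P(s) = 3s^3 - 3s^2 + s - 2.
Check: P(1) = -1. ✓

P(s) = 3s^3 - 3s^2 + s - 2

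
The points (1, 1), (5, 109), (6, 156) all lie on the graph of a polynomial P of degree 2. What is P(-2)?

4

Using the Lagrange interpolation formula with nodes 1, 5, 6:
  L_0(s) = (s - 5)(s - 6) / 20
  L_1(s) = (s - 1)(s - 6) / -4
  L_2(s) = (s - 1)(s - 5) / 5
Then P(s) = 1·L_0(s) + 109·L_1(s) + 156·L_2(s).
Expanding and collecting terms gives P(s) = 4s² + 3s - 6.
Evaluating at s = -2: P(-2) = 4.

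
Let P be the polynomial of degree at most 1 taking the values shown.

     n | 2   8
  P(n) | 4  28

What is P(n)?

P(n) = 4n - 4

Write P(n) = an + b. Substituting each data point gives a linear system:
  2a + b = 4
  8a + b = 28
Solving the system yields a = 4, b = -4.
So P(n) = 4n - 4.
Check: P(2) = 4. ✓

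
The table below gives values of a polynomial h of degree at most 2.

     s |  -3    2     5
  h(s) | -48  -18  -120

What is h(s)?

h(s) = -5s^2 + s

Using the Lagrange interpolation formula with nodes -3, 2, 5:
  L_0(s) = (s - 2)(s - 5) / 40
  L_1(s) = (s + 3)(s - 5) / -15
  L_2(s) = (s + 3)(s - 2) / 24
Then h(s) = -48·L_0(s) - 18·L_1(s) - 120·L_2(s).
Expanding and collecting terms gives h(s) = -5s^2 + s.
Check: h(5) = -120. ✓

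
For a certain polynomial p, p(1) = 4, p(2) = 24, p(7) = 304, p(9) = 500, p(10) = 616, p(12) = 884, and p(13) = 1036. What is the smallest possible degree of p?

Divided differences on the nodes 1, 2, 7, 9, 10, 12, 13:
  order 0: 4  24  304  500  616  884  1036
  order 1: 20  56  98  116  134  152
  order 2: 6  6  6  6  6
  order 3: 0  0  0  0
  order 4: 0  0  0
  order 5: 0  0
  order 6: 0
The order-2 divided differences are all 6 (nonzero) and every higher order vanishes, so the data lies on a polynomial of degree exactly 2.

2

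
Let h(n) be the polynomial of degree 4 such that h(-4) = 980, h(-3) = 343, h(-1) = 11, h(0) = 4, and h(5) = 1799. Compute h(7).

6843

Using the Lagrange interpolation formula with nodes -4, -3, -1, 0, 5:
  L_0(n) = (n + 3)(n + 1)n(n - 5) / 108
  L_1(n) = (n + 4)(n + 1)n(n - 5) / -48
  L_2(n) = (n + 4)(n + 3)n(n - 5) / 36
  L_3(n) = (n + 4)(n + 3)(n + 1)(n - 5) / -60
  L_4(n) = (n + 4)(n + 3)(n + 1)n / 2160
Then h(n) = 980·L_0(n) + 343·L_1(n) + 11·L_2(n) + 4·L_3(n) + 1799·L_4(n).
Expanding and collecting terms gives h(n) = 3n^4 - 2n^3 + 6n^2 + 4n + 4.
Evaluating at n = 7: h(7) = 6843.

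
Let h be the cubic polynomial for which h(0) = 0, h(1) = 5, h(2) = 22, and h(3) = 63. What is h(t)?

Write h(t) = at^3 + bt^2 + ct + d. Substituting each data point gives a linear system:
  d = 0
  a + b + c + d = 5
  8a + 4b + 2c + d = 22
  27a + 9b + 3c + d = 63
Solving the system yields a = 2, b = 0, c = 3, d = 0.
So h(t) = 2t^3 + 3t.
Check: h(2) = 22. ✓

h(t) = 2t^3 + 3t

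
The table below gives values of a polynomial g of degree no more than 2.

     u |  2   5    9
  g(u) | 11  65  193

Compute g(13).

Write g(u) = au^2 + bu + c. Substituting each data point gives a linear system:
  4a + 2b + c = 11
  25a + 5b + c = 65
  81a + 9b + c = 193
Solving the system yields a = 2, b = 4, c = -5.
So g(u) = 2u² + 4u - 5.
Then g(13) = 385.

385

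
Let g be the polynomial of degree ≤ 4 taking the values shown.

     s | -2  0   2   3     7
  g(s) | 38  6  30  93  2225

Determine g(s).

g(s) = s^4 - s^3 + 3s^2 + 2s + 6

Write g(s) = as^4 + bs^3 + cs^2 + ds + e. Substituting each data point gives a linear system:
  16a - 8b + 4c - 2d + e = 38
  e = 6
  16a + 8b + 4c + 2d + e = 30
  81a + 27b + 9c + 3d + e = 93
  2401a + 343b + 49c + 7d + e = 2225
Solving the system yields a = 1, b = -1, c = 3, d = 2, e = 6.
So g(s) = s⁴ - s³ + 3s² + 2s + 6.
Check: g(-2) = 38. ✓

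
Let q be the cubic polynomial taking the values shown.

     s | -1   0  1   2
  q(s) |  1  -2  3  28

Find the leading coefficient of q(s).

Write q(s) = as^3 + bs^2 + cs + d. Substituting each data point gives a linear system:
  -a + b - c + d = 1
  d = -2
  a + b + c + d = 3
  8a + 4b + 2c + d = 28
Solving the system yields a = 2, b = 4, c = -1, d = -2.
So q(s) = 2s^3 + 4s^2 - s - 2.
The leading coefficient is 2.

2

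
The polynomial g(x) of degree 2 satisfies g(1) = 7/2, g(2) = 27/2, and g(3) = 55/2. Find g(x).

Using the Lagrange interpolation formula with nodes 1, 2, 3:
  L_0(x) = (x - 2)(x - 3) / 2
  L_1(x) = (x - 1)(x - 3) / -1
  L_2(x) = (x - 1)(x - 2) / 2
Then g(x) = 7/2·L_0(x) + 27/2·L_1(x) + 55/2·L_2(x).
Expanding and collecting terms gives g(x) = 2x² + 4x - 5/2.
Check: g(3) = 55/2. ✓

g(x) = 2x^2 + 4x - 5/2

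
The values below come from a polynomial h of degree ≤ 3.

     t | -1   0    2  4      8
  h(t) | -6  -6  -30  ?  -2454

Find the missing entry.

The 4 known points determine the degree-3 polynomial uniquely.
Write h(t) = at^3 + bt^2 + ct + d. Substituting each data point gives a linear system:
  -a + b - c + d = -6
  d = -6
  8a + 4b + 2c + d = -30
  512a + 64b + 8c + d = -2454
Solving the system yields a = -5, b = 1, c = 6, d = -6.
So h(t) = -5t^3 + t^2 + 6t - 6.
Then h(4) = -286.

-286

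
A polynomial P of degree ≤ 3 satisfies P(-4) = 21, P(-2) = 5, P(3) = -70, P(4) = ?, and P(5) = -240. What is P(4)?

The 4 known points determine the degree-3 polynomial uniquely.
Write P(x) = ax^3 + bx^2 + cx + d. Substituting each data point gives a linear system:
  -64a + 16b - 4c + d = 21
  -8a + 4b - 2c + d = 5
  27a + 9b + 3c + d = -70
  125a + 25b + 5c + d = -240
Solving the system yields a = -1, b = -4, c = -4, d = 5.
So P(x) = -x^3 - 4x^2 - 4x + 5.
Then P(4) = -139.

-139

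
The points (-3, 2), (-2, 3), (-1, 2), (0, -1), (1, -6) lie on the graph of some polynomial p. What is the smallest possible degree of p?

Forward differences of the values at t = -3, -2, -1, 0, 1:
  p  : 2  3  2  -1  -6
  Δ  : 1  -1  -3  -5
  Δ^2: -2  -2  -2
  Δ^3: 0  0
  Δ^4: 0
The second differences are constant (-2) and nonzero, while all higher differences vanish, so the minimal degree is 2.

2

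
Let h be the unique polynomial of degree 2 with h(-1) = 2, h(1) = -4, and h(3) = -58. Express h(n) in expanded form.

h(n) = -6n^2 - 3n + 5

Write h(n) = an^2 + bn + c. Substituting each data point gives a linear system:
  a - b + c = 2
  a + b + c = -4
  9a + 3b + c = -58
Solving the system yields a = -6, b = -3, c = 5.
So h(n) = -6n^2 - 3n + 5.
Check: h(-1) = 2. ✓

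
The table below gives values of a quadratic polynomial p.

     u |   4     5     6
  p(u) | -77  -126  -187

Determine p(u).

p(u) = -6u^2 + 5u - 1

Write p(u) = au^2 + bu + c. Substituting each data point gives a linear system:
  16a + 4b + c = -77
  25a + 5b + c = -126
  36a + 6b + c = -187
Solving the system yields a = -6, b = 5, c = -1.
So p(u) = -6u^2 + 5u - 1.
Check: p(6) = -187. ✓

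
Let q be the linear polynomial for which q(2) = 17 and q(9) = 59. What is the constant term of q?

5

Write q(u) = au + b. Substituting each data point gives a linear system:
  2a + b = 17
  9a + b = 59
Solving the system yields a = 6, b = 5.
So q(u) = 6u + 5.
The constant term is 5.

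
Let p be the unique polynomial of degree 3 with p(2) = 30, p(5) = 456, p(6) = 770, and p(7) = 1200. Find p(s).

p(s) = 3s^3 + 4s^2 - 3s - 4

Using the Lagrange interpolation formula with nodes 2, 5, 6, 7:
  L_0(s) = (s - 5)(s - 6)(s - 7) / -60
  L_1(s) = (s - 2)(s - 6)(s - 7) / 6
  L_2(s) = (s - 2)(s - 5)(s - 7) / -4
  L_3(s) = (s - 2)(s - 5)(s - 6) / 10
Then p(s) = 30·L_0(s) + 456·L_1(s) + 770·L_2(s) + 1200·L_3(s).
Expanding and collecting terms gives p(s) = 3s^3 + 4s^2 - 3s - 4.
Check: p(6) = 770. ✓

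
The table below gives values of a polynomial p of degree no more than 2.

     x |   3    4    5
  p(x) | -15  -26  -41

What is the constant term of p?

Write p(x) = ax^2 + bx + c. Substituting each data point gives a linear system:
  9a + 3b + c = -15
  16a + 4b + c = -26
  25a + 5b + c = -41
Solving the system yields a = -2, b = 3, c = -6.
So p(x) = -2x^2 + 3x - 6.
The constant term is -6.

-6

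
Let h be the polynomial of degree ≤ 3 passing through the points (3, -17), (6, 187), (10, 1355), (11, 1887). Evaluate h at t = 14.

4251

Using the Lagrange interpolation formula with nodes 3, 6, 10, 11:
  L_0(t) = (t - 6)(t - 10)(t - 11) / -168
  L_1(t) = (t - 3)(t - 10)(t - 11) / 60
  L_2(t) = (t - 3)(t - 6)(t - 11) / -28
  L_3(t) = (t - 3)(t - 6)(t - 10) / 40
Then h(t) = -17·L_0(t) + 187·L_1(t) + 1355·L_2(t) + 1887·L_3(t).
Expanding and collecting terms gives h(t) = 2t^3 - 6t^2 - 4t - 5.
Evaluating at t = 14: h(14) = 4251.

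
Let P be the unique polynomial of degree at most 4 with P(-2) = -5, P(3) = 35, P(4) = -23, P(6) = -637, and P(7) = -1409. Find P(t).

P(t) = -t^4 + 2t^3 + 6t^2 + t + 5

Write P(t) = at^4 + bt^3 + ct^2 + dt + e. Substituting each data point gives a linear system:
  16a - 8b + 4c - 2d + e = -5
  81a + 27b + 9c + 3d + e = 35
  256a + 64b + 16c + 4d + e = -23
  1296a + 216b + 36c + 6d + e = -637
  2401a + 343b + 49c + 7d + e = -1409
Solving the system yields a = -1, b = 2, c = 6, d = 1, e = 5.
So P(t) = -t^4 + 2t^3 + 6t^2 + t + 5.
Check: P(3) = 35. ✓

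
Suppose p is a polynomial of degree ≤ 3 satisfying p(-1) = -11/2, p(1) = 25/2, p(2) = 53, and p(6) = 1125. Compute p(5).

1321/2

Write p(n) = an^3 + bn^2 + cn + d. Substituting each data point gives a linear system:
  -a + b - c + d = -11/2
  a + b + c + d = 25/2
  8a + 4b + 2c + d = 53
  216a + 36b + 6c + d = 1125
Solving the system yields a = 5, b = 1/2, c = 4, d = 3.
So p(n) = 5n^3 + (1/2)n^2 + 4n + 3.
Then p(5) = 1321/2.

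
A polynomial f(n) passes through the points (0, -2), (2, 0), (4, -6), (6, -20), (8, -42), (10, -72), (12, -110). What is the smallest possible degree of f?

Forward differences of the values at n = 0, 2, 4, 6, 8, 10, 12:
  f  : -2  0  -6  -20  -42  -72  -110
  Δ  : 2  -6  -14  -22  -30  -38
  Δ^2: -8  -8  -8  -8  -8
  Δ^3: 0  0  0  0
  Δ^4: 0  0  0
  Δ^5: 0  0
  Δ^6: 0
The second differences are constant (-8) and nonzero, while all higher differences vanish, so the minimal degree is 2.

2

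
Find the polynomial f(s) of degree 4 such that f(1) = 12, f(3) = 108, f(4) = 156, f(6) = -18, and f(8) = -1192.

f(s) = -s^4 + 5s^3 + 5s^2 + 3s

Write f(s) = as^4 + bs^3 + cs^2 + ds + e. Substituting each data point gives a linear system:
  a + b + c + d + e = 12
  81a + 27b + 9c + 3d + e = 108
  256a + 64b + 16c + 4d + e = 156
  1296a + 216b + 36c + 6d + e = -18
  4096a + 512b + 64c + 8d + e = -1192
Solving the system yields a = -1, b = 5, c = 5, d = 3, e = 0.
So f(s) = -s⁴ + 5s³ + 5s² + 3s.
Check: f(3) = 108. ✓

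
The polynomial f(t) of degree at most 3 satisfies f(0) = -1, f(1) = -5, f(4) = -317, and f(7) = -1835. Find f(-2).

Using the Lagrange interpolation formula with nodes 0, 1, 4, 7:
  L_0(t) = (t - 1)(t - 4)(t - 7) / -28
  L_1(t) = t(t - 4)(t - 7) / 18
  L_2(t) = t(t - 1)(t - 7) / -36
  L_3(t) = t(t - 1)(t - 4) / 126
Then f(t) = -1·L_0(t) - 5·L_1(t) - 317·L_2(t) - 1835·L_3(t).
Expanding and collecting terms gives f(t) = -6t³ + 5t² - 3t - 1.
Evaluating at t = -2: f(-2) = 73.

73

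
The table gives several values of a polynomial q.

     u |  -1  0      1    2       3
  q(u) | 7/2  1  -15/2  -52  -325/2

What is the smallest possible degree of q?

Forward differences of the values at u = -1, 0, 1, 2, 3:
  q  : 7/2  1  -15/2  -52  -325/2
  Δ  : -5/2  -17/2  -89/2  -221/2
  Δ^2: -6  -36  -66
  Δ^3: -30  -30
  Δ^4: 0
The third differences are constant (-30) and nonzero, while all higher differences vanish, so the minimal degree is 3.

3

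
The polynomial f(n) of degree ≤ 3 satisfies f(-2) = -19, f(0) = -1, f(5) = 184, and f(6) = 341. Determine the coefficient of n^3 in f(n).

Write f(n) = an^3 + bn^2 + cn + d. Substituting each data point gives a linear system:
  -8a + 4b - 2c + d = -19
  d = -1
  125a + 25b + 5c + d = 184
  216a + 36b + 6c + d = 341
Solving the system yields a = 2, b = -2, c = -3, d = -1.
So f(n) = 2n³ - 2n² - 3n - 1.
The leading coefficient is 2.

2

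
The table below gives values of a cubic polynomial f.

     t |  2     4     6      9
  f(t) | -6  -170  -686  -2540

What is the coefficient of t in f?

6

Write f(t) = at^3 + bt^2 + ct + d. Substituting each data point gives a linear system:
  8a + 4b + 2c + d = -6
  64a + 16b + 4c + d = -170
  216a + 36b + 6c + d = -686
  729a + 81b + 9c + d = -2540
Solving the system yields a = -4, b = 4, c = 6, d = -2.
So f(t) = -4t^3 + 4t^2 + 6t - 2.
The coefficient of t is 6.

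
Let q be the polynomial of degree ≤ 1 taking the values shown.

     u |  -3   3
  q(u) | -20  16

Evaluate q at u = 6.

Using the Lagrange interpolation formula with nodes -3, 3:
  L_0(u) = (u - 3) / -6
  L_1(u) = (u + 3) / 6
Then q(u) = -20·L_0(u) + 16·L_1(u).
Expanding and collecting terms gives q(u) = 6u - 2.
Evaluating at u = 6: q(6) = 34.

34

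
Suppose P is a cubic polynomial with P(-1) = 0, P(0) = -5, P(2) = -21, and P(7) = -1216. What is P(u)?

P(u) = -4u^3 + 3u^2 + 2u - 5

Write P(u) = au^3 + bu^2 + cu + d. Substituting each data point gives a linear system:
  -a + b - c + d = 0
  d = -5
  8a + 4b + 2c + d = -21
  343a + 49b + 7c + d = -1216
Solving the system yields a = -4, b = 3, c = 2, d = -5.
So P(u) = -4u^3 + 3u^2 + 2u - 5.
Check: P(0) = -5. ✓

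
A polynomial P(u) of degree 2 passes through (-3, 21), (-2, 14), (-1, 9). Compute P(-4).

30

Write P(u) = au^2 + bu + c. Substituting each data point gives a linear system:
  9a - 3b + c = 21
  4a - 2b + c = 14
  a - b + c = 9
Solving the system yields a = 1, b = -2, c = 6.
So P(u) = u² - 2u + 6.
Then P(-4) = 30.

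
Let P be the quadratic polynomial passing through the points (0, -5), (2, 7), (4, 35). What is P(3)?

19

Write P(u) = au^2 + bu + c. Substituting each data point gives a linear system:
  c = -5
  4a + 2b + c = 7
  16a + 4b + c = 35
Solving the system yields a = 2, b = 2, c = -5.
So P(u) = 2u^2 + 2u - 5.
Then P(3) = 19.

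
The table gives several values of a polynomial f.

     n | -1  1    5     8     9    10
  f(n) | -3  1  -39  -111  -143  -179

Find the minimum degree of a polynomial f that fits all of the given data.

2

Divided differences on the nodes -1, 1, 5, 8, 9, 10:
  order 0: -3  1  -39  -111  -143  -179
  order 1: 2  -10  -24  -32  -36
  order 2: -2  -2  -2  -2
  order 3: 0  0  0
  order 4: 0  0
  order 5: 0
The order-2 divided differences are all -2 (nonzero) and every higher order vanishes, so the data lies on a polynomial of degree exactly 2.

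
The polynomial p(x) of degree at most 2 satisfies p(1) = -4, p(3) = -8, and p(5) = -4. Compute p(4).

-7

Using the Lagrange interpolation formula with nodes 1, 3, 5:
  L_0(x) = (x - 3)(x - 5) / 8
  L_1(x) = (x - 1)(x - 5) / -4
  L_2(x) = (x - 1)(x - 3) / 8
Then p(x) = -4·L_0(x) - 8·L_1(x) - 4·L_2(x).
Expanding and collecting terms gives p(x) = x^2 - 6x + 1.
Evaluating at x = 4: p(4) = -7.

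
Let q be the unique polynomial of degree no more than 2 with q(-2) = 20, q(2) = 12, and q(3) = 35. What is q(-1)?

3

Using the Lagrange interpolation formula with nodes -2, 2, 3:
  L_0(n) = (n - 2)(n - 3) / 20
  L_1(n) = (n + 2)(n - 3) / -4
  L_2(n) = (n + 2)(n - 2) / 5
Then q(n) = 20·L_0(n) + 12·L_1(n) + 35·L_2(n).
Expanding and collecting terms gives q(n) = 5n² - 2n - 4.
Evaluating at n = -1: q(-1) = 3.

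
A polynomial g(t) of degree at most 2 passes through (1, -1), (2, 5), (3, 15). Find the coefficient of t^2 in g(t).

2

Write g(t) = at^2 + bt + c. Substituting each data point gives a linear system:
  a + b + c = -1
  4a + 2b + c = 5
  9a + 3b + c = 15
Solving the system yields a = 2, b = 0, c = -3.
So g(t) = 2t^2 - 3.
The leading coefficient is 2.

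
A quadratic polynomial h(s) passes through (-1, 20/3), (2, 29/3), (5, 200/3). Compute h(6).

Using the Lagrange interpolation formula with nodes -1, 2, 5:
  L_0(s) = (s - 2)(s - 5) / 18
  L_1(s) = (s + 1)(s - 5) / -9
  L_2(s) = (s + 1)(s - 2) / 18
Then h(s) = 20/3·L_0(s) + 29/3·L_1(s) + 200/3·L_2(s).
Expanding and collecting terms gives h(s) = 3s^2 - 2s + 5/3.
Evaluating at s = 6: h(6) = 293/3.

293/3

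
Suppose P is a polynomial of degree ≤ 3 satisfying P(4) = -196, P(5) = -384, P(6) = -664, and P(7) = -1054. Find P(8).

Using the Lagrange interpolation formula with nodes 4, 5, 6, 7:
  L_0(t) = (t - 5)(t - 6)(t - 7) / -6
  L_1(t) = (t - 4)(t - 6)(t - 7) / 2
  L_2(t) = (t - 4)(t - 5)(t - 7) / -2
  L_3(t) = (t - 4)(t - 5)(t - 6) / 6
Then P(t) = -196·L_0(t) - 384·L_1(t) - 664·L_2(t) - 1054·L_3(t).
Expanding and collecting terms gives P(t) = -3t^3 - t^2 + 4t - 4.
Evaluating at t = 8: P(8) = -1572.

-1572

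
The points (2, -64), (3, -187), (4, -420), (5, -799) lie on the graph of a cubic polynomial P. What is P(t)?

Write P(t) = at^3 + bt^2 + ct + d. Substituting each data point gives a linear system:
  8a + 4b + 2c + d = -64
  27a + 9b + 3c + d = -187
  64a + 16b + 4c + d = -420
  125a + 25b + 5c + d = -799
Solving the system yields a = -6, b = -1, c = -4, d = -4.
So P(t) = -6t³ - t² - 4t - 4.
Check: P(4) = -420. ✓

P(t) = -6t^3 - t^2 - 4t - 4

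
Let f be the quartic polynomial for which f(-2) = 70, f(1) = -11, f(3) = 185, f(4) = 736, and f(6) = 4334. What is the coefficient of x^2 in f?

-5

Write f(x) = ax^4 + bx^3 + cx^2 + dx + e. Substituting each data point gives a linear system:
  16a - 8b + 4c - 2d + e = 70
  a + b + c + d + e = -11
  81a + 27b + 9c + 3d + e = 185
  256a + 64b + 16c + 4d + e = 736
  1296a + 216b + 36c + 6d + e = 4334
Solving the system yields a = 4, b = -3, c = -5, d = -3, e = -4.
So f(x) = 4x^4 - 3x^3 - 5x^2 - 3x - 4.
The coefficient of x^2 is -5.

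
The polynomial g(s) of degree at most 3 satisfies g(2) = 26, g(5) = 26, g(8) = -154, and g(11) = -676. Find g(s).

g(s) = -s^3 + 5s^2 + 4s + 6

Using the Lagrange interpolation formula with nodes 2, 5, 8, 11:
  L_0(s) = (s - 5)(s - 8)(s - 11) / -162
  L_1(s) = (s - 2)(s - 8)(s - 11) / 54
  L_2(s) = (s - 2)(s - 5)(s - 11) / -54
  L_3(s) = (s - 2)(s - 5)(s - 8) / 162
Then g(s) = 26·L_0(s) + 26·L_1(s) - 154·L_2(s) - 676·L_3(s).
Expanding and collecting terms gives g(s) = -s^3 + 5s^2 + 4s + 6.
Check: g(2) = 26. ✓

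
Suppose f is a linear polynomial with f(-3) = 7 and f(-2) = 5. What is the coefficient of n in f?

Write f(n) = an + b. Substituting each data point gives a linear system:
  -3a + b = 7
  -2a + b = 5
Solving the system yields a = -2, b = 1.
So f(n) = -2n + 1.
The leading coefficient is -2.

-2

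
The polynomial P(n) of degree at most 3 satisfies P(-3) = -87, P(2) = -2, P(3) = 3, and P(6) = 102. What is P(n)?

Write P(n) = an^3 + bn^2 + cn + d. Substituting each data point gives a linear system:
  -27a + 9b - 3c + d = -87
  8a + 4b + 2c + d = -2
  27a + 9b + 3c + d = 3
  216a + 36b + 6c + d = 102
Solving the system yields a = 1, b = -4, c = 6, d = -6.
So P(n) = n^3 - 4n^2 + 6n - 6.
Check: P(-3) = -87. ✓

P(n) = n^3 - 4n^2 + 6n - 6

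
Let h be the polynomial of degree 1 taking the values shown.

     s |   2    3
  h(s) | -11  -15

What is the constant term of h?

-3

Write h(s) = as + b. Substituting each data point gives a linear system:
  2a + b = -11
  3a + b = -15
Solving the system yields a = -4, b = -3.
So h(s) = -4s - 3.
The constant term is -3.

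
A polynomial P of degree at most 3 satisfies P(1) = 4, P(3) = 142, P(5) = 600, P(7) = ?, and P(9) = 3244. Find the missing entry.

The 4 known points determine the degree-3 polynomial uniquely.
Write P(x) = ax^3 + bx^2 + cx + d. Substituting each data point gives a linear system:
  a + b + c + d = 4
  27a + 9b + 3c + d = 142
  125a + 25b + 5c + d = 600
  729a + 81b + 9c + d = 3244
Solving the system yields a = 4, b = 4, c = 1, d = -5.
So P(x) = 4x^3 + 4x^2 + x - 5.
Then P(7) = 1570.

1570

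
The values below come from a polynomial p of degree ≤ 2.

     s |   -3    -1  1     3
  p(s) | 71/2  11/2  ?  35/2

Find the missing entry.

-1/2

On equispaced nodes a degree-2 polynomial has vanishing third forward difference, so
  - p(-3) + 3·p(-1) - 3·p(1) + p(3) = 0.
Substituting the known values and solving for p(1):
  -3·p(1) = 3/2
  p(1) = -1/2.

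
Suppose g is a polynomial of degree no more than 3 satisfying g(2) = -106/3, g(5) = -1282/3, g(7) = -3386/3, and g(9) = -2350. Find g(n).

g(n) = -3n^3 - 2n^2 + (1/3)n - 4

Write g(n) = an^3 + bn^2 + cn + d. Substituting each data point gives a linear system:
  8a + 4b + 2c + d = -106/3
  125a + 25b + 5c + d = -1282/3
  343a + 49b + 7c + d = -3386/3
  729a + 81b + 9c + d = -2350
Solving the system yields a = -3, b = -2, c = 1/3, d = -4.
So g(n) = -3n^3 - 2n^2 + (1/3)n - 4.
Check: g(7) = -3386/3. ✓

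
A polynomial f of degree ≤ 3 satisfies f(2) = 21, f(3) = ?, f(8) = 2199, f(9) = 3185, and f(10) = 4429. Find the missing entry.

The 4 known points determine the degree-3 polynomial uniquely.
Write f(n) = an^3 + bn^2 + cn + d. Substituting each data point gives a linear system:
  8a + 4b + 2c + d = 21
  512a + 64b + 8c + d = 2199
  729a + 81b + 9c + d = 3185
  1000a + 100b + 10c + d = 4429
Solving the system yields a = 5, b = -6, c = 3, d = -1.
So f(n) = 5n³ - 6n² + 3n - 1.
Then f(3) = 89.

89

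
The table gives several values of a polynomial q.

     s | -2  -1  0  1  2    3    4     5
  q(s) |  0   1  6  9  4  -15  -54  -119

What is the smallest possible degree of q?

3

Forward differences of the values at s = -2, -1, 0, 1, 2, 3, 4, 5:
  q  : 0  1  6  9  4  -15  -54  -119
  Δ  : 1  5  3  -5  -19  -39  -65
  Δ^2: 4  -2  -8  -14  -20  -26
  Δ^3: -6  -6  -6  -6  -6
  Δ^4: 0  0  0  0
  Δ^5: 0  0  0
  Δ^6: 0  0
  Δ^7: 0
The third differences are constant (-6) and nonzero, while all higher differences vanish, so the minimal degree is 3.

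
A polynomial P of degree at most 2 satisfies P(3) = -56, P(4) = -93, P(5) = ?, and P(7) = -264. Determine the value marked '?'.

The 3 known points determine the degree-2 polynomial uniquely.
Write P(n) = an^2 + bn + c. Substituting each data point gives a linear system:
  9a + 3b + c = -56
  16a + 4b + c = -93
  49a + 7b + c = -264
Solving the system yields a = -5, b = -2, c = -5.
So P(n) = -5n^2 - 2n - 5.
Then P(5) = -140.

-140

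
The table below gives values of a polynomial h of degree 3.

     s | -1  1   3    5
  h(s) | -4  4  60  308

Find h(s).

Write h(s) = as^3 + bs^2 + cs + d. Substituting each data point gives a linear system:
  -a + b - c + d = -4
  a + b + c + d = 4
  27a + 9b + 3c + d = 60
  125a + 25b + 5c + d = 308
Solving the system yields a = 3, b = -3, c = 1, d = 3.
So h(s) = 3s^3 - 3s^2 + s + 3.
Check: h(5) = 308. ✓

h(s) = 3s^3 - 3s^2 + s + 3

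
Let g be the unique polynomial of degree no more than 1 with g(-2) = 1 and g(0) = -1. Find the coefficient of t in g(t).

-1

Write g(t) = at + b. Substituting each data point gives a linear system:
  -2a + b = 1
  b = -1
Solving the system yields a = -1, b = -1.
So g(t) = -t - 1.
The leading coefficient is -1.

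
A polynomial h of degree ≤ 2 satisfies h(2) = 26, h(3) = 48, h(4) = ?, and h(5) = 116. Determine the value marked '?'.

The 3 known points determine the degree-2 polynomial uniquely.
Write h(u) = au^2 + bu + c. Substituting each data point gives a linear system:
  4a + 2b + c = 26
  9a + 3b + c = 48
  25a + 5b + c = 116
Solving the system yields a = 4, b = 2, c = 6.
So h(u) = 4u² + 2u + 6.
Then h(4) = 78.

78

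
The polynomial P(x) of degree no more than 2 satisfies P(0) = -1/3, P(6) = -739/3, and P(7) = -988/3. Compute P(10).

Write P(x) = ax^2 + bx + c. Substituting each data point gives a linear system:
  c = -1/3
  36a + 6b + c = -739/3
  49a + 7b + c = -988/3
Solving the system yields a = -6, b = -5, c = -1/3.
So P(x) = -6x² - 5x - 1/3.
Then P(10) = -1951/3.

-1951/3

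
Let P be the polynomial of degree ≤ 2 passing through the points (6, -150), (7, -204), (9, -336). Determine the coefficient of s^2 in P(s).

-4

Write P(s) = as^2 + bs + c. Substituting each data point gives a linear system:
  36a + 6b + c = -150
  49a + 7b + c = -204
  81a + 9b + c = -336
Solving the system yields a = -4, b = -2, c = 6.
So P(s) = -4s² - 2s + 6.
The leading coefficient is -4.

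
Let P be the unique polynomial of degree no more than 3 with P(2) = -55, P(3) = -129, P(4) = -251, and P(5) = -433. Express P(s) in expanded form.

P(s) = -2s^3 - 6s^2 - 6s - 3

Using the Lagrange interpolation formula with nodes 2, 3, 4, 5:
  L_0(s) = (s - 3)(s - 4)(s - 5) / -6
  L_1(s) = (s - 2)(s - 4)(s - 5) / 2
  L_2(s) = (s - 2)(s - 3)(s - 5) / -2
  L_3(s) = (s - 2)(s - 3)(s - 4) / 6
Then P(s) = -55·L_0(s) - 129·L_1(s) - 251·L_2(s) - 433·L_3(s).
Expanding and collecting terms gives P(s) = -2s^3 - 6s^2 - 6s - 3.
Check: P(3) = -129. ✓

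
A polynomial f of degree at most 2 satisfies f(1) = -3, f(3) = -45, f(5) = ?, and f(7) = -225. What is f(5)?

-119

The 3 known points determine the degree-2 polynomial uniquely.
Write f(u) = au^2 + bu + c. Substituting each data point gives a linear system:
  a + b + c = -3
  9a + 3b + c = -45
  49a + 7b + c = -225
Solving the system yields a = -4, b = -5, c = 6.
So f(u) = -4u^2 - 5u + 6.
Then f(5) = -119.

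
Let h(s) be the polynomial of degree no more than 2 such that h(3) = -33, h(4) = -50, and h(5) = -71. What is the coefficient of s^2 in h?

-2

Write h(s) = as^2 + bs + c. Substituting each data point gives a linear system:
  9a + 3b + c = -33
  16a + 4b + c = -50
  25a + 5b + c = -71
Solving the system yields a = -2, b = -3, c = -6.
So h(s) = -2s^2 - 3s - 6.
The leading coefficient is -2.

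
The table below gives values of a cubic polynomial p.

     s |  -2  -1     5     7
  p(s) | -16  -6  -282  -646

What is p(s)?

p(s) = -s^3 - 6s^2 - s - 2

Write p(s) = as^3 + bs^2 + cs + d. Substituting each data point gives a linear system:
  -8a + 4b - 2c + d = -16
  -a + b - c + d = -6
  125a + 25b + 5c + d = -282
  343a + 49b + 7c + d = -646
Solving the system yields a = -1, b = -6, c = -1, d = -2.
So p(s) = -s^3 - 6s^2 - s - 2.
Check: p(-1) = -6. ✓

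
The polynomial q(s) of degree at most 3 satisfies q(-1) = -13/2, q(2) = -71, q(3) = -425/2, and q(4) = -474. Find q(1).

Write q(s) = as^3 + bs^2 + cs + d. Substituting each data point gives a linear system:
  -a + b - c + d = -13/2
  8a + 4b + 2c + d = -71
  27a + 9b + 3c + d = -425/2
  64a + 16b + 4c + d = -474
Solving the system yields a = -6, b = -6, c = 5/2, d = -4.
So q(s) = -6s^3 - 6s^2 + (5/2)s - 4.
Then q(1) = -27/2.

-27/2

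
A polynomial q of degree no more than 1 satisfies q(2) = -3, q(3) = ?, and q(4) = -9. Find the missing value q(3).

-6

The 2 known points determine the degree-1 polynomial uniquely.
Write q(t) = at + b. Substituting each data point gives a linear system:
  2a + b = -3
  4a + b = -9
Solving the system yields a = -3, b = 3.
So q(t) = -3t + 3.
Then q(3) = -6.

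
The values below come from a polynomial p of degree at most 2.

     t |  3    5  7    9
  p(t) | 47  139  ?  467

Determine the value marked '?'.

279

The 3 known points determine the degree-2 polynomial uniquely.
Write p(t) = at^2 + bt + c. Substituting each data point gives a linear system:
  9a + 3b + c = 47
  25a + 5b + c = 139
  81a + 9b + c = 467
Solving the system yields a = 6, b = -2, c = -1.
So p(t) = 6t^2 - 2t - 1.
Then p(7) = 279.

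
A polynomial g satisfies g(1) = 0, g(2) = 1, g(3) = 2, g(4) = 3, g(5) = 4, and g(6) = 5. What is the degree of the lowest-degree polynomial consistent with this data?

1

Forward differences of the values at t = 1, 2, 3, 4, 5, 6:
  g  : 0  1  2  3  4  5
  Δ  : 1  1  1  1  1
  Δ^2: 0  0  0  0
  Δ^3: 0  0  0
  Δ^4: 0  0
  Δ^5: 0
The first differences are constant (1) and nonzero, while all higher differences vanish, so the minimal degree is 1.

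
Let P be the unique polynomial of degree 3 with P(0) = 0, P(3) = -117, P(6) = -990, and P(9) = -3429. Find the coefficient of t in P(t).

Write P(t) = at^3 + bt^2 + ct + d. Substituting each data point gives a linear system:
  d = 0
  27a + 9b + 3c + d = -117
  216a + 36b + 6c + d = -990
  729a + 81b + 9c + d = -3429
Solving the system yields a = -5, b = 3, c = -3, d = 0.
So P(t) = -5t^3 + 3t^2 - 3t.
The coefficient of t is -3.

-3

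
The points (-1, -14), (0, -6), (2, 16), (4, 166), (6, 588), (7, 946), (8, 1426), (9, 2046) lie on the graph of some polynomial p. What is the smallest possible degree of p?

3

Divided differences on the nodes -1, 0, 2, 4, 6, 7, 8, 9:
  order 0: -14  -6  16  166  588  946  1426  2046
  order 1: 8  11  75  211  358  480  620
  order 2: 1  16  34  49  61  70
  order 3: 3  3  3  3  3
  order 4: 0  0  0  0
  order 5: 0  0  0
  order 6: 0  0
  order 7: 0
The order-3 divided differences are all 3 (nonzero) and every higher order vanishes, so the data lies on a polynomial of degree exactly 3.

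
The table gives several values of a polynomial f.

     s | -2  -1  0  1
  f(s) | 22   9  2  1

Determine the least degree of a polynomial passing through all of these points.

2

Forward differences of the values at s = -2, -1, 0, 1:
  f  : 22  9  2  1
  Δ  : -13  -7  -1
  Δ^2: 6  6
  Δ^3: 0
The second differences are constant (6) and nonzero, while all higher differences vanish, so the minimal degree is 2.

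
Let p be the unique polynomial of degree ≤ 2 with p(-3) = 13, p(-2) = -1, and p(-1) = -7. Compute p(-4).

35

Using the Lagrange interpolation formula with nodes -3, -2, -1:
  L_0(t) = (t + 2)(t + 1) / 2
  L_1(t) = (t + 3)(t + 1) / -1
  L_2(t) = (t + 3)(t + 2) / 2
Then p(t) = 13·L_0(t) - 1·L_1(t) - 7·L_2(t).
Expanding and collecting terms gives p(t) = 4t² + 6t - 5.
Evaluating at t = -4: p(-4) = 35.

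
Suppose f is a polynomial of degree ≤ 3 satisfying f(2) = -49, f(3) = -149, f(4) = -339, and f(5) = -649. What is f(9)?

-3689

Forward differences of the values at n = 2, 3, 4, 5:
  f  : -49  -149  -339  -649
  Δ  : -100  -190  -310
  Δ^2: -90  -120
  Δ^3: -30
The third differences are constant, confirming degree 3.
Interpolating (Newton forward form) and evaluating at n = 9 gives f(9) = -3689.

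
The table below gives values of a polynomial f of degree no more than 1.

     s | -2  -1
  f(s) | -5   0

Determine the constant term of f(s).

Write f(s) = as + b. Substituting each data point gives a linear system:
  -2a + b = -5
  -a + b = 0
Solving the system yields a = 5, b = 5.
So f(s) = 5s + 5.
The constant term is 5.

5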